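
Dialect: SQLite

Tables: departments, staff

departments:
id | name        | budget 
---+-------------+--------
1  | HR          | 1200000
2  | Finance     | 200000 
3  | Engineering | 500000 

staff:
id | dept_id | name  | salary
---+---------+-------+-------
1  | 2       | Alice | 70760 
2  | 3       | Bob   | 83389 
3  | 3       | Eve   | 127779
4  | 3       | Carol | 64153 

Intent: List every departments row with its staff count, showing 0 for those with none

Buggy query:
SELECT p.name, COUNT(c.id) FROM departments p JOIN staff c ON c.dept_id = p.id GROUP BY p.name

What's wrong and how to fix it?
Bug: INNER JOIN drops departments rows that have no matching staff rows

Fix: Switch to LEFT JOIN to retain unmatched parent rows

Corrected query:
SELECT p.name, COUNT(c.id) FROM departments p LEFT JOIN staff c ON c.dept_id = p.id GROUP BY p.name

Result:
name        | COUNT(c.id)
------------+------------
Engineering | 3          
Finance     | 1          
HR          | 0          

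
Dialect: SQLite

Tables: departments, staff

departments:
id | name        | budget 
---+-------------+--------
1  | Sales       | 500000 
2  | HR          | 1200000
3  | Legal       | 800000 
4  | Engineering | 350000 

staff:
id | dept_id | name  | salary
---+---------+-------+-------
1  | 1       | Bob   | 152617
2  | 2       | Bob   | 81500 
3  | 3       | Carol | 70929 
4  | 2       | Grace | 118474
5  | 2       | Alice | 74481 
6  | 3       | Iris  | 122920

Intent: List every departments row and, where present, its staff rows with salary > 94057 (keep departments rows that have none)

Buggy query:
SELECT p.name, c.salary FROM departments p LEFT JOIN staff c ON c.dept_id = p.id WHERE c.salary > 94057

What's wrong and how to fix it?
Bug: A WHERE condition on the right-hand table after LEFT JOIN drops unmatched parents

Fix: Put 'c.salary > 94057' in the JOIN's ON clause instead of WHERE

Corrected query:
SELECT p.name, c.salary FROM departments p LEFT JOIN staff c ON c.dept_id = p.id AND c.salary > 94057

Result:
name        | salary
------------+-------
Sales       | 152617
HR          | 118474
Legal       | 122920
Engineering | NULL  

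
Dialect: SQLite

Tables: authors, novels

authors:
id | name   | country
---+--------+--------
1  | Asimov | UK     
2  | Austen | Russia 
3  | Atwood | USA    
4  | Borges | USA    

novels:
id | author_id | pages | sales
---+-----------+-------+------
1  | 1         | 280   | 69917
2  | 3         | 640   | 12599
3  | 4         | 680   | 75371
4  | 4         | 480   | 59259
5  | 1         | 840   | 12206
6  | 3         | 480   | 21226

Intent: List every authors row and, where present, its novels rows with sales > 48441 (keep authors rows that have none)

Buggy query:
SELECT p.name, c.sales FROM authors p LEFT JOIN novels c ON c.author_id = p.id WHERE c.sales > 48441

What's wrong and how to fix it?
Bug: Filtering c.sales in WHERE discards the NULL rows produced by LEFT JOIN, turning it into an inner join

Fix: Move the right-table condition into the ON clause so unmatched parents are kept

Corrected query:
SELECT p.name, c.sales FROM authors p LEFT JOIN novels c ON c.author_id = p.id AND c.sales > 48441

Result:
name   | sales
-------+------
Asimov | 69917
Austen | NULL 
Atwood | NULL 
Borges | 59259
Borges | 75371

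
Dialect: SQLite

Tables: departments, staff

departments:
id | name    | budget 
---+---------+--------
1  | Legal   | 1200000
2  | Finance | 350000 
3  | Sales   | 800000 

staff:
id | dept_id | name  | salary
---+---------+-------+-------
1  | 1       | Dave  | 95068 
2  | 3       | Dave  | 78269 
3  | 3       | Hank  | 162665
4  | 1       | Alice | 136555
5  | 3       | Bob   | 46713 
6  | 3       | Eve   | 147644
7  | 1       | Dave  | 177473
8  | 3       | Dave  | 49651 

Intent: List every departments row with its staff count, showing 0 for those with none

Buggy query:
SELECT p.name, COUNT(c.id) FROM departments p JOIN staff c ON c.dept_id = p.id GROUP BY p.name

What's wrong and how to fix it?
Bug: An inner join excludes parents with zero children

Fix: Switch to LEFT JOIN to retain unmatched parent rows

Corrected query:
SELECT p.name, COUNT(c.id) FROM departments p LEFT JOIN staff c ON c.dept_id = p.id GROUP BY p.name

Result:
name    | COUNT(c.id)
--------+------------
Finance | 0          
Legal   | 3          
Sales   | 5          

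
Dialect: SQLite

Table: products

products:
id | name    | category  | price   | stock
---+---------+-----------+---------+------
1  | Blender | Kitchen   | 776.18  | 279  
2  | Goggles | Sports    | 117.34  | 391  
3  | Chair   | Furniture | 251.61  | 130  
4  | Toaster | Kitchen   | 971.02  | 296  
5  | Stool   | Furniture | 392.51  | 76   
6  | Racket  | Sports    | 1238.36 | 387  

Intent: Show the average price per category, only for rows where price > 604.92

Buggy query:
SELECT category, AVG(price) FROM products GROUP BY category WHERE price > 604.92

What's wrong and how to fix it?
Bug: WHERE cannot follow GROUP BY

Fix: Place WHERE between FROM and GROUP BY

Corrected query:
SELECT category, AVG(price) FROM products WHERE price > 604.92 GROUP BY category

Result:
category | AVG(price)
---------+-----------
Kitchen  | 873.6     
Sports   | 1238.36   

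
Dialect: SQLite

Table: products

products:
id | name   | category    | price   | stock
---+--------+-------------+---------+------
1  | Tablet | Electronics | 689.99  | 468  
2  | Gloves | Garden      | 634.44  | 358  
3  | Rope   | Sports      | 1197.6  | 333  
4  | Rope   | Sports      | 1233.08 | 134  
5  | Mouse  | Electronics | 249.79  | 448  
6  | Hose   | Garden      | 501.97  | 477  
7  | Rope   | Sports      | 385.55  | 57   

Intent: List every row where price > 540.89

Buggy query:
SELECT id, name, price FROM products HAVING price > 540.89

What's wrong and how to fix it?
Bug: This is a non-aggregate query (no GROUP BY, no aggregates), so in SQLite the HAVING clause is invalid here; a row-level condition belongs in WHERE

Fix: Use WHERE for row-level filtering

Corrected query:
SELECT id, name, price FROM products WHERE price > 540.89

Result:
id | name   | price  
---+--------+--------
1  | Tablet | 689.99 
2  | Gloves | 634.44 
3  | Rope   | 1197.6 
4  | Rope   | 1233.08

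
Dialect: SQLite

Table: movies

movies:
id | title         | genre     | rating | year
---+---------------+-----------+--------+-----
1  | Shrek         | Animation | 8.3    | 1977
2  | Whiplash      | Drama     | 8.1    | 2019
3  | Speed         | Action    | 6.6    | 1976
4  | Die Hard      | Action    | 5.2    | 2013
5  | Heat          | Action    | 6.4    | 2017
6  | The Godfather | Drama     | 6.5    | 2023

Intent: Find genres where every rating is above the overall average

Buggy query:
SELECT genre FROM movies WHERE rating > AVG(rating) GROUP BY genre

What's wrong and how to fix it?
Bug: WHERE evaluates per row before aggregation, so AVG() is unavailable

Fix: Use a subquery for AVG and a HAVING MIN(...) filter so the condition holds for every row in the group

Corrected query:
SELECT genre FROM movies GROUP BY genre HAVING MIN(rating) > (SELECT AVG(rating) FROM movies)

Result:
genre    
---------
Animation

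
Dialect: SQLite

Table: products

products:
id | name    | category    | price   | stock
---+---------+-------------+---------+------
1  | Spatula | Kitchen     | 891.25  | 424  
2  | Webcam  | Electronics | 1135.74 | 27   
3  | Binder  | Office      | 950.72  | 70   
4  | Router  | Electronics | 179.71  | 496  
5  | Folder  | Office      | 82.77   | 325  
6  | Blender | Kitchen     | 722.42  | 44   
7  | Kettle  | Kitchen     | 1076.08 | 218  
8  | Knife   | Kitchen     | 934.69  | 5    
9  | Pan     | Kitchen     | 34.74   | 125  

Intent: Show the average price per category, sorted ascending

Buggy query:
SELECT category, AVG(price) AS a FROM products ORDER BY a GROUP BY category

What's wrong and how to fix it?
Bug: ORDER BY appears before GROUP BY; SQL clause order requires GROUP BY first

Fix: Move ORDER BY to the end, after GROUP BY

Corrected query:
SELECT category, AVG(price) AS a FROM products GROUP BY category ORDER BY a

Result:
category    | a      
------------+--------
Office      | 516.745
Electronics | 657.725
Kitchen     | 731.836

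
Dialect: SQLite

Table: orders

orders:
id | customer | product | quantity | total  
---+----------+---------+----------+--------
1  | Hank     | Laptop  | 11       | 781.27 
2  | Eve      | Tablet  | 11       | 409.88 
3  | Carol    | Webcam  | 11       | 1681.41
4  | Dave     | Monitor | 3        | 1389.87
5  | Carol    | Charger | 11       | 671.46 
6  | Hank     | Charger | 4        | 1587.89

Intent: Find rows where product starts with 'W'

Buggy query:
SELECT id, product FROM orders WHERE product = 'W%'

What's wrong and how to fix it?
Bug: '=' compares the literal string including the % character; pattern matching needs LIKE

Fix: Replace '=' with LIKE so 'W%' is treated as a pattern

Corrected query:
SELECT id, product FROM orders WHERE product LIKE 'W%'

Result:
id | product
---+--------
3  | Webcam 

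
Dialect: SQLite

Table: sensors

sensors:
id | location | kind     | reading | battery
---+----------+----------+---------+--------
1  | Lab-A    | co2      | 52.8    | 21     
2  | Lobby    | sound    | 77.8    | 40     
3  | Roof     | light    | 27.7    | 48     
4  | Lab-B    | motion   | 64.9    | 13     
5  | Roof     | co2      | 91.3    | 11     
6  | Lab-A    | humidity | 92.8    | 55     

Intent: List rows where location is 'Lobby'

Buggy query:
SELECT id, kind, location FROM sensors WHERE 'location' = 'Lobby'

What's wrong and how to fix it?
Bug: Single quotes denote string literals in SQL; the column name is being compared as a constant string

Fix: Reference the column as location without single quotes

Corrected query:
SELECT id, kind, location FROM sensors WHERE location = 'Lobby'

Result:
id | kind  | location
---+-------+---------
2  | sound | Lobby   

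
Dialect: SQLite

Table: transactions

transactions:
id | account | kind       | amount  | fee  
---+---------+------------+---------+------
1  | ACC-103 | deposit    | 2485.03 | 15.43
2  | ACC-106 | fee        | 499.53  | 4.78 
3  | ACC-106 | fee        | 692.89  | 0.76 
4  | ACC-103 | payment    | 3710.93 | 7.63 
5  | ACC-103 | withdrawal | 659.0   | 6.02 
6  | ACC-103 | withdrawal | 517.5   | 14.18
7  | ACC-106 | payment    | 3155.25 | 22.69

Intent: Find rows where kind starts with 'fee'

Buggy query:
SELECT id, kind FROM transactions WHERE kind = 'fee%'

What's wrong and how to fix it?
Bug: '=' compares the literal string including the % character; pattern matching needs LIKE

Fix: Replace '=' with LIKE so 'fee%' is treated as a pattern

Corrected query:
SELECT id, kind FROM transactions WHERE kind LIKE 'fee%'

Result:
id | kind
---+-----
2  | fee 
3  | fee 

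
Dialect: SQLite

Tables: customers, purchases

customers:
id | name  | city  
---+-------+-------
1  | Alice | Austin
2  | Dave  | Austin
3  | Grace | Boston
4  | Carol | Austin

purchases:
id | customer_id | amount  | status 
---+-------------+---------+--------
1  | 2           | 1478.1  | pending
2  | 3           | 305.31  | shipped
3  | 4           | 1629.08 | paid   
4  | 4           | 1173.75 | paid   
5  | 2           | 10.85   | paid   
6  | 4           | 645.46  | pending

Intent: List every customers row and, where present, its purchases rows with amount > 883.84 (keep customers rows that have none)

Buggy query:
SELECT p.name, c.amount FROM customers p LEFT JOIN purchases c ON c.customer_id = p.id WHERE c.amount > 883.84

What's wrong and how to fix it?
Bug: Filtering c.amount in WHERE discards the NULL rows produced by LEFT JOIN, turning it into an inner join

Fix: Move the right-table condition into the ON clause so unmatched parents are kept

Corrected query:
SELECT p.name, c.amount FROM customers p LEFT JOIN purchases c ON c.customer_id = p.id AND c.amount > 883.84

Result:
name  | amount 
------+--------
Alice | NULL   
Dave  | 1478.1 
Grace | NULL   
Carol | 1173.75
Carol | 1629.08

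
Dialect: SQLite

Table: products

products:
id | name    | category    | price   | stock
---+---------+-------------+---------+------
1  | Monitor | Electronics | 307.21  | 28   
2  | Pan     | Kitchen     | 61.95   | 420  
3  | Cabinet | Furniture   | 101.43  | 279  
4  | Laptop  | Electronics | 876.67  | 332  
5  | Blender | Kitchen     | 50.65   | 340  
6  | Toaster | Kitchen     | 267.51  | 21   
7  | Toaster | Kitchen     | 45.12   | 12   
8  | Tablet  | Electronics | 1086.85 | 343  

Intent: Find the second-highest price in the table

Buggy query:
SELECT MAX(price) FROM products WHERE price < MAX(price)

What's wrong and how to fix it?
Bug: MAX(price) on the right of the comparison is an aggregate-in-WHERE error

Fix: Compute the overall MAX in a subquery, then take MAX of rows below it

Corrected query:
SELECT MAX(price) FROM products WHERE price < (SELECT MAX(price) FROM products)

Result:
MAX(price)
----------
876.67    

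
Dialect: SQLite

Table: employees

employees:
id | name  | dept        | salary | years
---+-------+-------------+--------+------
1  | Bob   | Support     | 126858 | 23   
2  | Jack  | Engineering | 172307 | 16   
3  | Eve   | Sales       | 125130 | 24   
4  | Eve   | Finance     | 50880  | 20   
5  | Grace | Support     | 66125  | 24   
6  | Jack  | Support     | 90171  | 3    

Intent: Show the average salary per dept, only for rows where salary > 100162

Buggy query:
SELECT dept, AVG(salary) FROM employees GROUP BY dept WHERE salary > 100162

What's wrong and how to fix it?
Bug: Row-level WHERE must come before GROUP BY in the clause order

Fix: Move the WHERE clause before GROUP BY

Corrected query:
SELECT dept, AVG(salary) FROM employees WHERE salary > 100162 GROUP BY dept

Result:
dept        | AVG(salary)
------------+------------
Engineering | 172307     
Sales       | 125130     
Support     | 126858     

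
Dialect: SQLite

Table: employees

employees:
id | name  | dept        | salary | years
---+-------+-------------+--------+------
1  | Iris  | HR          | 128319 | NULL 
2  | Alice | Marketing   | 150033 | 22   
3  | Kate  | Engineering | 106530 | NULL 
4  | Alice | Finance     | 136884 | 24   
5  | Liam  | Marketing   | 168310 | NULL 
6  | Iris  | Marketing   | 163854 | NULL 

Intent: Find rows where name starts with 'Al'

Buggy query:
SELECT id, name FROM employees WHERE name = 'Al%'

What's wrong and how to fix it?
Bug: '=' compares the literal string including the % character; pattern matching needs LIKE

Fix: Replace '=' with LIKE so 'Al%' is treated as a pattern

Corrected query:
SELECT id, name FROM employees WHERE name LIKE 'Al%'

Result:
id | name 
---+------
2  | Alice
4  | Alice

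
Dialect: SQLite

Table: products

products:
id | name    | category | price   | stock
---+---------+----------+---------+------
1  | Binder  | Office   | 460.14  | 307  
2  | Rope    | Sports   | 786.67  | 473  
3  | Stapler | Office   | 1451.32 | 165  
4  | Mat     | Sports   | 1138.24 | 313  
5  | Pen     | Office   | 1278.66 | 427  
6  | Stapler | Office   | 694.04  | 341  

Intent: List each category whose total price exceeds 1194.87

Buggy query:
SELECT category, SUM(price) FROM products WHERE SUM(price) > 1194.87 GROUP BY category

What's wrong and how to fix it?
Bug: Aggregate functions cannot appear in a WHERE clause

Fix: Use HAVING (which filters groups after aggregation) instead of WHERE

Corrected query:
SELECT category, SUM(price) FROM products GROUP BY category HAVING SUM(price) > 1194.87

Result:
category | SUM(price)
---------+-----------
Office   | 3884.16   
Sports   | 1924.91   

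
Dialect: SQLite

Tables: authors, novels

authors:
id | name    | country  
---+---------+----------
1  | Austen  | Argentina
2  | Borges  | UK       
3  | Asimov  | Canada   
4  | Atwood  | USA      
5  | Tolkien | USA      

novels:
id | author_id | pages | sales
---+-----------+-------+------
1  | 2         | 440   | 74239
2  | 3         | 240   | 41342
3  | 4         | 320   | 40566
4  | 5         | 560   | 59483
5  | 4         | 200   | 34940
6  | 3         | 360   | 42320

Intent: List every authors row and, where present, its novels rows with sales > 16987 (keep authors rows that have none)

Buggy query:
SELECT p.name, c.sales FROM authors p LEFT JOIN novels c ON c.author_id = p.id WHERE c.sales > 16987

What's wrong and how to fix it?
Bug: A WHERE condition on the right-hand table after LEFT JOIN drops unmatched parents

Fix: Put 'c.sales > 16987' in the JOIN's ON clause instead of WHERE

Corrected query:
SELECT p.name, c.sales FROM authors p LEFT JOIN novels c ON c.author_id = p.id AND c.sales > 16987

Result:
name    | sales
--------+------
Austen  | NULL 
Borges  | 74239
Asimov  | 41342
Asimov  | 42320
Atwood  | 34940
Atwood  | 40566
Tolkien | 59483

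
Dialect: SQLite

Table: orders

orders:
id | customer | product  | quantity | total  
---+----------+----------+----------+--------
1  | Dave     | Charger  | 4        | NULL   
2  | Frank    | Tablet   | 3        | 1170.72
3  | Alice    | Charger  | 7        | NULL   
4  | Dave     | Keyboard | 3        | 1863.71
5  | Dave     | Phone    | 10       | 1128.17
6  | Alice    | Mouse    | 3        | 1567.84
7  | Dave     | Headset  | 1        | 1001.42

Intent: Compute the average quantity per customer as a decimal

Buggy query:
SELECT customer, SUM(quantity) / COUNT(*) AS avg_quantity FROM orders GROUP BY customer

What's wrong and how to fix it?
Bug: Both operands are integers, so '/' performs integer division and truncates

Fix: Cast one side to REAL so the division keeps the fractional part

Corrected query:
SELECT customer, SUM(quantity) * 1.0 / COUNT(*) AS avg_quantity FROM orders GROUP BY customer

Result:
customer | avg_quantity
---------+-------------
Alice    | 5           
Dave     | 4.5         
Frank    | 3           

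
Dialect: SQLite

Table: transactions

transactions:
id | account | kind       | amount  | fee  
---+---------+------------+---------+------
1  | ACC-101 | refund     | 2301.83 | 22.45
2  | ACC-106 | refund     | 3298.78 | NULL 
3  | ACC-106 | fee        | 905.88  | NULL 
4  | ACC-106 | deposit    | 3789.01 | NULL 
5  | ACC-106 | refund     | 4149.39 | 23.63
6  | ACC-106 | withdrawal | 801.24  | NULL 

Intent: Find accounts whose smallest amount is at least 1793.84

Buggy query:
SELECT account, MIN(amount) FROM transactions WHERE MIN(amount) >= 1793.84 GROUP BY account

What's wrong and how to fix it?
Bug: Aggregates like MIN are computed per group after WHERE runs

Fix: Replace WHERE with HAVING after the GROUP BY

Corrected query:
SELECT account, MIN(amount) FROM transactions GROUP BY account HAVING MIN(amount) >= 1793.84

Result:
account | MIN(amount)
--------+------------
ACC-101 | 2301.83    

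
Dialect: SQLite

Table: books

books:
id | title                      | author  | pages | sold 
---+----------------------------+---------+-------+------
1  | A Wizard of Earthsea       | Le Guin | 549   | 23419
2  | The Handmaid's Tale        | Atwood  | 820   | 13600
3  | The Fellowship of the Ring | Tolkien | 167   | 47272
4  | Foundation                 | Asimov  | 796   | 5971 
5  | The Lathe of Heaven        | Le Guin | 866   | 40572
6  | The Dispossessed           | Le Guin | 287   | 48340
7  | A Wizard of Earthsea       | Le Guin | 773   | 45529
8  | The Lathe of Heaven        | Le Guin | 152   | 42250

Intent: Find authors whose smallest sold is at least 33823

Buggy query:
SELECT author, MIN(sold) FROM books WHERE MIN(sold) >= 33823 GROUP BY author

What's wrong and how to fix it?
Bug: MIN() in WHERE is a misuse of aggregate

Fix: Use HAVING for the per-group MIN condition

Corrected query:
SELECT author, MIN(sold) FROM books GROUP BY author HAVING MIN(sold) >= 33823

Result:
author  | MIN(sold)
--------+----------
Tolkien | 47272    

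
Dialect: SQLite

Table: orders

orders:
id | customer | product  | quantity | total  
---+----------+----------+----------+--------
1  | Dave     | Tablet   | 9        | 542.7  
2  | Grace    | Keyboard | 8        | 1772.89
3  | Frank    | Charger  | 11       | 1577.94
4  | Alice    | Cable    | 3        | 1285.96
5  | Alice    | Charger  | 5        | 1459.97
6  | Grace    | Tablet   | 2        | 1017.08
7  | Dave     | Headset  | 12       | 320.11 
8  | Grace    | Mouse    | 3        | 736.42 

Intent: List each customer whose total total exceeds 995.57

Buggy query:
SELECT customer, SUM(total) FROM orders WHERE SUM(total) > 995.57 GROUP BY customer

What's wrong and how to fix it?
Bug: WHERE runs before GROUP BY, so aggregates aren't available there

Fix: Move the aggregate condition to a HAVING clause

Corrected query:
SELECT customer, SUM(total) FROM orders GROUP BY customer HAVING SUM(total) > 995.57

Result:
customer | SUM(total)
---------+-----------
Alice    | 2745.93   
Frank    | 1577.94   
Grace    | 3526.39   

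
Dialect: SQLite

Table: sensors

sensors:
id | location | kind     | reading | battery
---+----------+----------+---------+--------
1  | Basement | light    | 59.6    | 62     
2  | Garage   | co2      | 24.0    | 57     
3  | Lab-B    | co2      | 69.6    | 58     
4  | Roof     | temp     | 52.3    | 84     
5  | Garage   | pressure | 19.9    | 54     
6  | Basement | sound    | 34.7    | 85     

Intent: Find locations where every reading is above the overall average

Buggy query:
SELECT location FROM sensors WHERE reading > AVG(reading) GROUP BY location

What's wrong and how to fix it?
Bug: AVG() is an aggregate; it can't sit directly in WHERE

Fix: Use a subquery for AVG and a HAVING MIN(...) filter so the condition holds for every row in the group

Corrected query:
SELECT location FROM sensors GROUP BY location HAVING MIN(reading) > (SELECT AVG(reading) FROM sensors)

Result:
location
--------
Lab-B   
Roof    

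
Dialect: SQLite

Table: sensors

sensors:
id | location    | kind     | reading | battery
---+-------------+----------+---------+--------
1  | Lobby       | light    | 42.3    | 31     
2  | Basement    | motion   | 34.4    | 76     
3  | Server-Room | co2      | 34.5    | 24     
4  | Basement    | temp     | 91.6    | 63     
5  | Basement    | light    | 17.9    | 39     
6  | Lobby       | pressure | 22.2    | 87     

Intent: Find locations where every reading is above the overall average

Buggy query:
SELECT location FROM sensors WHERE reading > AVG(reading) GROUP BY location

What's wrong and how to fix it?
Bug: WHERE evaluates per row before aggregation, so AVG() is unavailable

Fix: Compute the overall average in a scalar subquery and compare each group's MIN against it in HAVING

Corrected query:
SELECT location FROM sensors GROUP BY location HAVING MIN(reading) > (SELECT AVG(reading) FROM sensors)

Result:
(no rows)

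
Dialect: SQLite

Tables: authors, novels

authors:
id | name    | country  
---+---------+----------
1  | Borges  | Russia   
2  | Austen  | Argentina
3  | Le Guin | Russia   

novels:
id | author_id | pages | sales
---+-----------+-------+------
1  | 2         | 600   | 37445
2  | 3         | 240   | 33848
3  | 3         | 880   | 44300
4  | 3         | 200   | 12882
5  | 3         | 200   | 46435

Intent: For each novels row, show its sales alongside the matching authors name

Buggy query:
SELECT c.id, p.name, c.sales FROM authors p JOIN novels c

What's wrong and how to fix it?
Bug: JOIN with no ON clause produces a cartesian product; every novels row pairs with every authors row

Fix: Add ON c.author_id = p.id to the JOIN

Corrected query:
SELECT c.id, p.name, c.sales FROM authors p JOIN novels c ON c.author_id = p.id

Result:
id | name    | sales
---+---------+------
1  | Austen  | 37445
2  | Le Guin | 33848
3  | Le Guin | 44300
4  | Le Guin | 12882
5  | Le Guin | 46435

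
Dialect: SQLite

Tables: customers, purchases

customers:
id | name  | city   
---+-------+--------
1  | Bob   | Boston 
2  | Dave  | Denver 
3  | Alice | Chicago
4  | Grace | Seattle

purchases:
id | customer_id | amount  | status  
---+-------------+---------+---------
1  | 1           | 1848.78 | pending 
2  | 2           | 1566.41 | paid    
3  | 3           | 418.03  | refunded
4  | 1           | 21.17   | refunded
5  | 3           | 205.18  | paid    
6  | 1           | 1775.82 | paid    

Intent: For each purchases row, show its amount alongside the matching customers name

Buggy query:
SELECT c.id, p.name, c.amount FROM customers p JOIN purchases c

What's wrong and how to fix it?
Bug: Missing join condition: each purchases row is matched to all customers rows instead of just its own

Fix: Specify the join condition linking the foreign key to the parent id

Corrected query:
SELECT c.id, p.name, c.amount FROM customers p JOIN purchases c ON c.customer_id = p.id

Result:
id | name  | amount 
---+-------+--------
1  | Bob   | 1848.78
2  | Dave  | 1566.41
3  | Alice | 418.03 
4  | Bob   | 21.17  
5  | Alice | 205.18 
6  | Bob   | 1775.82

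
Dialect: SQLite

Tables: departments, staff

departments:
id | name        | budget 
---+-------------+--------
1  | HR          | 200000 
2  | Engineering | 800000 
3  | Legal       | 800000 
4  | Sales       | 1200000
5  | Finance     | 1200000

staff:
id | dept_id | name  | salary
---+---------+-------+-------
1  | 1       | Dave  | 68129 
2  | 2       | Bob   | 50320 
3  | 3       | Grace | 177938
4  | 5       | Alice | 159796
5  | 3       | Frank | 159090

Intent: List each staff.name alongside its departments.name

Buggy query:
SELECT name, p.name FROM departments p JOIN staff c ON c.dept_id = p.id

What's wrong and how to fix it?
Bug: Both tables have a 'name' column; the unqualified reference is ambiguous

Fix: Qualify the column with its table alias (c.name)

Corrected query:
SELECT c.name, p.name FROM departments p JOIN staff c ON c.dept_id = p.id

Result:
name  | name       
------+------------
Dave  | HR         
Bob   | Engineering
Grace | Legal      
Alice | Finance    
Frank | Legal      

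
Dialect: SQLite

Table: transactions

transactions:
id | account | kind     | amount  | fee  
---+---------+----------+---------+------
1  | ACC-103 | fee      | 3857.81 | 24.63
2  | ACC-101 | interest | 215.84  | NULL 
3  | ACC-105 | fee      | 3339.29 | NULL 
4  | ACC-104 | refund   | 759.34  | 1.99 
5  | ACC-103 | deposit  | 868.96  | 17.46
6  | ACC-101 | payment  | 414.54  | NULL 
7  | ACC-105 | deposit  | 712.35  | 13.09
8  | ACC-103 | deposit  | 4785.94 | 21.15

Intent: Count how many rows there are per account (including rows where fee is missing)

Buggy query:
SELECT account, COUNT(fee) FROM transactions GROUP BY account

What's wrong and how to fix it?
Bug: COUNT(column) counts non-NULL values only; rows with NULL fee aren't counted

Fix: Use COUNT(*) to count all rows regardless of NULL

Corrected query:
SELECT account, COUNT(*) FROM transactions GROUP BY account

Result:
account | COUNT(*)
--------+---------
ACC-101 | 2       
ACC-103 | 3       
ACC-104 | 1       
ACC-105 | 2       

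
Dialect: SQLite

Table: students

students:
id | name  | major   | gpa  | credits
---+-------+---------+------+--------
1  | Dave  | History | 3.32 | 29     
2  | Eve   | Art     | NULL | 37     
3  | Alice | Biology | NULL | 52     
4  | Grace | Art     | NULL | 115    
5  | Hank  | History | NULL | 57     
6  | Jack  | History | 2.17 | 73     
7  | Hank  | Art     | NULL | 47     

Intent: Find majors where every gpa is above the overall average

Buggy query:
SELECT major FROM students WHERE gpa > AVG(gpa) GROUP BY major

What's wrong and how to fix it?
Bug: WHERE evaluates per row before aggregation, so AVG() is unavailable

Fix: Compute the overall average in a scalar subquery and compare each group's MIN against it in HAVING

Corrected query:
SELECT major FROM students GROUP BY major HAVING MIN(gpa) > (SELECT AVG(gpa) FROM students)

Result:
(no rows)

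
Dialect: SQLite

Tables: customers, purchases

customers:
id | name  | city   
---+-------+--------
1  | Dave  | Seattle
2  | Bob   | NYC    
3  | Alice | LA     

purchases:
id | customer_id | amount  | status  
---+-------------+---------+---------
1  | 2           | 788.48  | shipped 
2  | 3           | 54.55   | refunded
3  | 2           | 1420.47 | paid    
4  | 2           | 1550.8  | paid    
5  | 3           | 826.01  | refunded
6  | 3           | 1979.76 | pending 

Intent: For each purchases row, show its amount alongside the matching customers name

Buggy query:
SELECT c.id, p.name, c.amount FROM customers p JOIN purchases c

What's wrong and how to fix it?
Bug: JOIN with no ON clause produces a cartesian product; every purchases row pairs with every customers row

Fix: Specify the join condition linking the foreign key to the parent id

Corrected query:
SELECT c.id, p.name, c.amount FROM customers p JOIN purchases c ON c.customer_id = p.id

Result:
id | name  | amount 
---+-------+--------
1  | Bob   | 788.48 
2  | Alice | 54.55  
3  | Bob   | 1420.47
4  | Bob   | 1550.8 
5  | Alice | 826.01 
6  | Alice | 1979.76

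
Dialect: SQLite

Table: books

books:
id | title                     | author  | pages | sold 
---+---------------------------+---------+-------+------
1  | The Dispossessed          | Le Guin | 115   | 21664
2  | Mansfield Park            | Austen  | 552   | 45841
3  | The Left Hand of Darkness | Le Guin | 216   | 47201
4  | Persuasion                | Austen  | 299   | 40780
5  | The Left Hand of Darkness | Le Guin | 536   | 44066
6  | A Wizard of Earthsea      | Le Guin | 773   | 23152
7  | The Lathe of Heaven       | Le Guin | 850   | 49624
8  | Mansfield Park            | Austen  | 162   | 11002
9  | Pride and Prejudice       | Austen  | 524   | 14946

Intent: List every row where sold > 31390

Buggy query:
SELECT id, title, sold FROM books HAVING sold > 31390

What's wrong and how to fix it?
Bug: This is a non-aggregate query (no GROUP BY, no aggregates), so in SQLite the HAVING clause is invalid here; a row-level condition belongs in WHERE

Fix: Use WHERE for row-level filtering

Corrected query:
SELECT id, title, sold FROM books WHERE sold > 31390

Result:
id | title                     | sold 
---+---------------------------+------
2  | Mansfield Park            | 45841
3  | The Left Hand of Darkness | 47201
4  | Persuasion                | 40780
5  | The Left Hand of Darkness | 44066
7  | The Lathe of Heaven       | 49624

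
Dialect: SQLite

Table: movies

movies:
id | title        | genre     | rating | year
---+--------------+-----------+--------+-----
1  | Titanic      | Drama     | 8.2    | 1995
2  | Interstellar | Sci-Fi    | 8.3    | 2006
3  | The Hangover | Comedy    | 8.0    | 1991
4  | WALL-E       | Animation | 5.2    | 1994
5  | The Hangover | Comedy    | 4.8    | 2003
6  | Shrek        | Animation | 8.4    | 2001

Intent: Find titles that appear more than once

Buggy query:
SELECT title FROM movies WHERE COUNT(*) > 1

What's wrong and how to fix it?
Bug: WHERE can't reference COUNT(*); aggregates are computed after WHERE

Fix: GROUP BY title, then filter groups with HAVING COUNT(*) > 1

Corrected query:
SELECT title FROM movies GROUP BY title HAVING COUNT(*) > 1

Result:
title       
------------
The Hangover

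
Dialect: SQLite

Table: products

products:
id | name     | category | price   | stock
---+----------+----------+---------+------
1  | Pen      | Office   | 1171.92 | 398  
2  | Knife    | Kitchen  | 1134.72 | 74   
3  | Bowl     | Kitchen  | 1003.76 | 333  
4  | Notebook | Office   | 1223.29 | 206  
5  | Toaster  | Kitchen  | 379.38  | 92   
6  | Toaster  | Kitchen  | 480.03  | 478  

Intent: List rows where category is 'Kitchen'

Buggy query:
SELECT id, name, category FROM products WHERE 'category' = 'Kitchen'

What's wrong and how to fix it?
Bug: 'category' in single quotes is a string literal, not the column; the comparison is literal-vs-literal and never true

Fix: Remove the quotes around the column name (or use double quotes for an identifier)

Corrected query:
SELECT id, name, category FROM products WHERE category = 'Kitchen'

Result:
id | name    | category
---+---------+---------
2  | Knife   | Kitchen 
3  | Bowl    | Kitchen 
5  | Toaster | Kitchen 
6  | Toaster | Kitchen 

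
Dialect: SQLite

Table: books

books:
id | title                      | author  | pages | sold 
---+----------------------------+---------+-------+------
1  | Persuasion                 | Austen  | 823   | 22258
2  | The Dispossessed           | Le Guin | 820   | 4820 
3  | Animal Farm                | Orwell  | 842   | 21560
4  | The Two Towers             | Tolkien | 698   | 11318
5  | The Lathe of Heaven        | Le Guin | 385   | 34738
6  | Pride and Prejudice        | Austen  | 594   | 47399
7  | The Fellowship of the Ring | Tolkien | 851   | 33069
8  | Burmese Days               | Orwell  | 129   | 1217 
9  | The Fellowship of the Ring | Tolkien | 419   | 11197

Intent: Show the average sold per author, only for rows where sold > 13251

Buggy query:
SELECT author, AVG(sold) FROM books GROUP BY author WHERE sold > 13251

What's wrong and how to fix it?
Bug: WHERE cannot follow GROUP BY

Fix: Move the WHERE clause before GROUP BY

Corrected query:
SELECT author, AVG(sold) FROM books WHERE sold > 13251 GROUP BY author

Result:
author  | AVG(sold)
--------+----------
Austen  | 34828.5  
Le Guin | 34738    
Orwell  | 21560    
Tolkien | 33069    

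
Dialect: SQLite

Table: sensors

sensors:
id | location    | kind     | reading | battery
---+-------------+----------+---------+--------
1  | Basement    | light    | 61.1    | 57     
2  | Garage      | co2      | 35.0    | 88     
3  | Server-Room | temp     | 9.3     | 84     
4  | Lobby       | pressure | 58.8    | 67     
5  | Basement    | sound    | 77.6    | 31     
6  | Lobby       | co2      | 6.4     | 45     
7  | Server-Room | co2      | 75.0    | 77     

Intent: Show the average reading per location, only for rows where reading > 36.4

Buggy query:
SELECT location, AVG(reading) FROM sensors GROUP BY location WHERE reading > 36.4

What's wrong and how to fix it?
Bug: Row-level WHERE must come before GROUP BY in the clause order

Fix: Place WHERE between FROM and GROUP BY

Corrected query:
SELECT location, AVG(reading) FROM sensors WHERE reading > 36.4 GROUP BY location

Result:
location    | AVG(reading)
------------+-------------
Basement    | 69.35       
Lobby       | 58.8        
Server-Room | 75          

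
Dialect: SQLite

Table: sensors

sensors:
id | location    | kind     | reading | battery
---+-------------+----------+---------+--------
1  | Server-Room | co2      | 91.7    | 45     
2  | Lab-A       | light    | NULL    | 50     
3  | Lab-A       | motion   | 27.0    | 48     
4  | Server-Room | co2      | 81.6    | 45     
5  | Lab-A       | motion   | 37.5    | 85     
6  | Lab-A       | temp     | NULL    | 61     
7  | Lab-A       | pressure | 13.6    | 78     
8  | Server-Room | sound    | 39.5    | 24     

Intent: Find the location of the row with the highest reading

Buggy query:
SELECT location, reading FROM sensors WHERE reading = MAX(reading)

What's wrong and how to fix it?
Bug: WHERE is evaluated per row; an aggregate over the whole table isn't defined there

Fix: Use a subquery: WHERE reading = (SELECT MAX(reading) FROM sensors)

Corrected query:
SELECT location, reading FROM sensors WHERE reading = (SELECT MAX(reading) FROM sensors)

Result:
location    | reading
------------+--------
Server-Room | 91.7   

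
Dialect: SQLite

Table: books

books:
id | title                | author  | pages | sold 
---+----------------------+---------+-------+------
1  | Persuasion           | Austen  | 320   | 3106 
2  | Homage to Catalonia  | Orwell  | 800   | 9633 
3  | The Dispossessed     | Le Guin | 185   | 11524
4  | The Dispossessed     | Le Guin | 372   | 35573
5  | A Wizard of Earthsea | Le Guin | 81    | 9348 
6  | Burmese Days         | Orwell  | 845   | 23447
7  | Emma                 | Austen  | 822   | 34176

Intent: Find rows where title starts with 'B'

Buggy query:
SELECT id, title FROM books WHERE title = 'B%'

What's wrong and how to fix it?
Bug: Wildcards only work with LIKE; '=' treats '%' as a literal character

Fix: Use LIKE for wildcard pattern matching

Corrected query:
SELECT id, title FROM books WHERE title LIKE 'B%'

Result:
id | title       
---+-------------
6  | Burmese Days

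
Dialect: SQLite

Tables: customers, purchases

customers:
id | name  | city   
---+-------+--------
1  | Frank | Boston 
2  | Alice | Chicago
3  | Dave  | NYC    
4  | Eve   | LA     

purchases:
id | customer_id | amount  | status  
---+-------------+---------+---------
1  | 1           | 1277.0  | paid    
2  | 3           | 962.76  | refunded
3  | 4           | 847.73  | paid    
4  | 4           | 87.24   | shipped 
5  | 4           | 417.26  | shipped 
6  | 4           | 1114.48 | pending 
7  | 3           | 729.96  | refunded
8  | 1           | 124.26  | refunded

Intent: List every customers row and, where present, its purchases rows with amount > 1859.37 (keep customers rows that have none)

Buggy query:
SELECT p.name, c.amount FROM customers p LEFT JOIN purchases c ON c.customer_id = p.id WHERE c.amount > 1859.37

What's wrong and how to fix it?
Bug: Filtering c.amount in WHERE discards the NULL rows produced by LEFT JOIN, turning it into an inner join

Fix: Move the right-table condition into the ON clause so unmatched parents are kept

Corrected query:
SELECT p.name, c.amount FROM customers p LEFT JOIN purchases c ON c.customer_id = p.id AND c.amount > 1859.37

Result:
name  | amount
------+-------
Frank | NULL  
Alice | NULL  
Dave  | NULL  
Eve   | NULL  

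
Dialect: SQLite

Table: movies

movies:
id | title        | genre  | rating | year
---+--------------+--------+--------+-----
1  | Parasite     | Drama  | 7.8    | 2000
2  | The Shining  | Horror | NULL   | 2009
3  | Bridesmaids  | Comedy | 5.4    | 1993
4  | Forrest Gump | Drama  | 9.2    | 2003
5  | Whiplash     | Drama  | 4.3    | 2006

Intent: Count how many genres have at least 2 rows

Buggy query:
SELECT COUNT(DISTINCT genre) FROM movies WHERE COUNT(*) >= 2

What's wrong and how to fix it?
Bug: WHERE filters individual rows, not groups, so a group-level COUNT is invalid there

Fix: Group first with HAVING COUNT(*) >= 2, then COUNT the resulting groups

Corrected query:
SELECT COUNT(*) FROM (SELECT genre FROM movies GROUP BY genre HAVING COUNT(*) >= 2)

Result:
COUNT(*)
--------
1       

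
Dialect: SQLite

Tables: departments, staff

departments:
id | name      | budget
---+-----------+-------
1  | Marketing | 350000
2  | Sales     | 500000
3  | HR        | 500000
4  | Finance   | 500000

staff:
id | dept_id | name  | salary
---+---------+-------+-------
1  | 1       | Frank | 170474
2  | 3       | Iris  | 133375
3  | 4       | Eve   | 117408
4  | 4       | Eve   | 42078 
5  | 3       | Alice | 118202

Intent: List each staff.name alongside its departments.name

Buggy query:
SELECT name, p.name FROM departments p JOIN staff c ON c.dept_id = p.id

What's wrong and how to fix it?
Bug: 'name' exists in both joined tables, so the database can't tell which one is meant

Fix: Prefix ambiguous columns with the table alias

Corrected query:
SELECT c.name, p.name FROM departments p JOIN staff c ON c.dept_id = p.id

Result:
name  | name     
------+----------
Frank | Marketing
Iris  | HR       
Eve   | Finance  
Eve   | Finance  
Alice | HR       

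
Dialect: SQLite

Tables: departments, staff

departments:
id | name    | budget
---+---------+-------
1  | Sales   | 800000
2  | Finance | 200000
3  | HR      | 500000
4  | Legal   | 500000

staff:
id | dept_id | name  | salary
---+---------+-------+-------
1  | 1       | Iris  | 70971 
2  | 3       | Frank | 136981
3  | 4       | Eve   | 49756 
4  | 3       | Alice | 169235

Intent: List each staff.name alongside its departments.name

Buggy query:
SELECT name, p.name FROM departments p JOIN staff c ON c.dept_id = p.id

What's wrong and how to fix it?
Bug: 'name' exists in both joined tables, so the database can't tell which one is meant

Fix: Qualify the column with its table alias (c.name)

Corrected query:
SELECT c.name, p.name FROM departments p JOIN staff c ON c.dept_id = p.id

Result:
name  | name 
------+------
Iris  | Sales
Frank | HR   
Eve   | Legal
Alice | HR   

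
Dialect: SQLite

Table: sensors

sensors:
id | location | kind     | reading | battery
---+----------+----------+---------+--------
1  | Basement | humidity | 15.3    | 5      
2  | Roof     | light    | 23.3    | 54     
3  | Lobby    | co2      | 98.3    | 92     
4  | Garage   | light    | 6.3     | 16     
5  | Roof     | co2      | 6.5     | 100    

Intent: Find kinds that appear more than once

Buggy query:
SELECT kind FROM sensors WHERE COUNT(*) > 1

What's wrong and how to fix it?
Bug: COUNT(*) is an aggregate and cannot be used in WHERE

Fix: GROUP BY kind, then filter groups with HAVING COUNT(*) > 1

Corrected query:
SELECT kind FROM sensors GROUP BY kind HAVING COUNT(*) > 1

Result:
kind 
-----
co2  
light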